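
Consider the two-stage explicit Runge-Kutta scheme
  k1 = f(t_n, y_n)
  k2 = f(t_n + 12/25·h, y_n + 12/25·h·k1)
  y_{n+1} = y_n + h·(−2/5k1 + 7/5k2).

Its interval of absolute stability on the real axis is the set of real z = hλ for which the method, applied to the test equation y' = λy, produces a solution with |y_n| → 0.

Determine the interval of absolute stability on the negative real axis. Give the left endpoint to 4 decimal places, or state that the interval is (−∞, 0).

With y'=λy (z=hλ):
  k1=λy_n ⇒ h·k1=z·y_n;  k2=λ(1+12/25z)y_n ⇒ h·k2=z(1+12/25z)y_n
  y_{n+1}/y_n = 1 − 2/5z + 7/5z(1+12/25z) = 1 + z + 84/125z²
  ⇒ R(z) = 1 + z + 84/125z².

Need |R(x)|<1, x<0.
x=-0.32: |R|=0.7488
R=1: x+84/125x²=0 ⇒ x=−125/84=-1.4881; min R=1−1/(4·84/125)=0.6280>−1
Confirm numerically:
  x=-1.427: |R|=0.94141 <1
  x=-1.076: |R|=0.70203 <1
  x=-1.027: |R|=0.68178 <1
  x=-0.979: |R|=0.66507 <1
  x=-1.854: |R|=1.45588 >1
  x=-1.719: |R|=1.26673 >1
So |R|<1 on (-1.4881, 0).

(-1.4881, 0).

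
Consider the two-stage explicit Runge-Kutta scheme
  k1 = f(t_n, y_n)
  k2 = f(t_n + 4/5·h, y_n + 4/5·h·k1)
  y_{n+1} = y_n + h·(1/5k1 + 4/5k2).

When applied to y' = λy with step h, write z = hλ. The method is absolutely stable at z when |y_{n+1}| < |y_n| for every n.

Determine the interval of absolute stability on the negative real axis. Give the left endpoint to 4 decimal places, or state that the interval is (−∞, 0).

Set f=λy, z=hλ:
  k1=λy_n ⇒ h·k1=z·y_n;  k2=λ(1+4/5z)y_n ⇒ h·k2=z(1+4/5z)y_n
  y_{n+1}/y_n = 1 + 1/5z + 4/5z(1+4/5z) = 1 + z + 16/25z²
  R(z) = 1 + z + 16/25z².

Solve |R(x)|<1 on ℝ⁻.
x=-1.5: |R|=0.9400
R=1: x+16/25x²=0 ⇒ x=−25/16=-1.5625; min R=1−1/(4·16/25)=0.6094>−1
Confirm numerically:
  x=-1.051: |R|=0.65594 <1
  x=-0.999: |R|=0.63972 <1
  x=-0.634: |R|=0.62325 <1
  x=-1.637: |R|=1.07805 >1
  x=-1.609: |R|=1.04788 >1
So |R|<1 on (-1.5625, 0).

(-1.5625, 0).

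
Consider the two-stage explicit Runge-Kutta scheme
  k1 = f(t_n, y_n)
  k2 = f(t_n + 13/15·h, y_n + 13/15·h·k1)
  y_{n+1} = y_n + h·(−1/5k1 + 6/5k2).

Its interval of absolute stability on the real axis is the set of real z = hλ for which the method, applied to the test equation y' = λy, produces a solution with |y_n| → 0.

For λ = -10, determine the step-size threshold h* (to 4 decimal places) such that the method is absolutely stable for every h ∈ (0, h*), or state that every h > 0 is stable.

On y'=λy, z=hλ:
  k1=λy_n ⇒ h·k1=z·y_n;  k2=λ(1+13/15z)y_n ⇒ h·k2=z(1+13/15z)y_n
  y_{n+1}/y_n = 1 − 1/5z + 6/5z(1+13/15z) = 1 + z + 26/25z²
  R(z) = 1 + z + 26/25z².

Find x<0 with |R(x)|<1.
x=-0.67: |R|=0.7969
R=1: x+26/25x²=0 ⇒ x=−25/26=-0.9615; min R=1−1/(4·26/25)=0.7596>−1
Confirm numerically:
  x=-0.725: |R|=0.82165 <1
  x=-0.650: |R|=0.78940 <1
  x=-0.574: |R|=0.76866 <1
  x=-0.443: |R|=0.76110 <1
  x=-1.116: |R|=1.17927 >1
  x=-1.043: |R|=1.08836 >1
Stable set (-0.9615, 0).

(-0.9615,0); λ=-10 ⇒ h* = (25/26)/10 = 0.0962.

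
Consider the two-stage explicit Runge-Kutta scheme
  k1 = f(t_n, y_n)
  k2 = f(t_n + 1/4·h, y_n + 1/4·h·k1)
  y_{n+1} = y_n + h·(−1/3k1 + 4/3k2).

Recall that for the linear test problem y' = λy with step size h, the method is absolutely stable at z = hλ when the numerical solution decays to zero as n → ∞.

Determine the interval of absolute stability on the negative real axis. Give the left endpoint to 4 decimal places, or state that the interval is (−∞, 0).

(-3.0000, 0).

Test eqn y'=λy, z=hλ:
  k1=λy_n ⇒ h·k1=z·y_n;  k2=λ(1+1/4z)y_n ⇒ h·k2=z(1+1/4z)y_n
  y_{n+1}/y_n = 1 − 1/3z + 4/3z(1+1/4z) = 1 + z + 1/3z²
  so R(z) = 1 + z + 1/3z².

Need |R(x)|<1, x<0.
x=-1.24: |R|=0.2725
R=1: x+1/3x²=0 ⇒ x=−3=-3.0000; min R=1−1/(4·1/3)=0.2500>−1
Confirm numerically:
  x=-2.275: |R|=0.45021 <1
  x=-1.962: |R|=0.32115 <1
  x=-1.693: |R|=0.26242 <1
  x=-1.490: |R|=0.25003 <1
  x=-3.276: |R|=1.30139 >1
  x=-3.125: |R|=1.13021 >1
  x=-3.044: |R|=1.04465 >1
Interval (-3.0000, 0).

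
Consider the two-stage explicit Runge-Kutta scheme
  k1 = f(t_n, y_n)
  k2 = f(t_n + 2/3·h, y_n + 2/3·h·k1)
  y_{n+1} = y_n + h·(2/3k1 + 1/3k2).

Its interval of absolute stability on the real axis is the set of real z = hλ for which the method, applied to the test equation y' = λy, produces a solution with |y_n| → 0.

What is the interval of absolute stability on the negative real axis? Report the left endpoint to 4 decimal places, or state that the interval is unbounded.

With y'=λy (z=hλ):
  k1=λy_n ⇒ h·k1=z·y_n;  k2=λ(1+2/3z)y_n ⇒ h·k2=z(1+2/3z)y_n
  y_{n+1}/y_n = 1 + 2/3z + 1/3z(1+2/3z) = 1 + z + 2/9z²
  so R(z) = 1 + z + 2/9z².

Boundary: |R(x)|=1, x<0.
x=-1.76: |R|=0.0716
R=1: x+2/9x²=0 ⇒ x=−9/2=-4.5000; min R=1−1/(4·2/9)=-0.1250>−1
Confirm numerically:
  x=-4.238: |R|=0.75325 <1
  x=-3.178: |R|=0.06637 <1
  x=-2.937: |R|=0.02012 <1
  x=-2.395: |R|=0.12033 <1
  x=-4.906: |R|=1.44263 >1
  x=-4.523: |R|=1.02312 >1
Interval (-4.5000, 0).

z∈(-4.5000,0).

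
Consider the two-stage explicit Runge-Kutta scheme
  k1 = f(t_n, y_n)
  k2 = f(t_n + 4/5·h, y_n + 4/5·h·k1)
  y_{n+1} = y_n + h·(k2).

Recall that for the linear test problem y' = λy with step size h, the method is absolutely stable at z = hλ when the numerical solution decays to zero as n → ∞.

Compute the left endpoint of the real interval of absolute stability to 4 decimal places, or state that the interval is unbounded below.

left endpoint -1.2500.

Set f=λy, z=hλ:
  k1=λy_n ⇒ h·k1=z·y_n;  k2=λ(1+4/5z)y_n ⇒ h·k2=z(1+4/5z)y_n
  y_{n+1}/y_n = 1 + z(1+4/5z) = 1 + z + 4/5z²
  Hence R(z) = 1 + z + 4/5z².

Need |R(x)|<1, x<0.
x=-1.75: |R|=1.7000
R=1: x+4/5x²=0 ⇒ x=−5/4=-1.2500; min R=1−1/(4·4/5)=0.6875>−1
Confirm numerically:
  x=-1.041: |R|=0.82594 <1
  x=-0.971: |R|=0.78327 <1
  x=-0.930: |R|=0.76192 <1
  x=-0.591: |R|=0.68842 <1
  x=-1.804: |R|=1.79953 >1
  x=-1.572: |R|=1.40495 >1
So |R|<1 on (-1.2500, 0).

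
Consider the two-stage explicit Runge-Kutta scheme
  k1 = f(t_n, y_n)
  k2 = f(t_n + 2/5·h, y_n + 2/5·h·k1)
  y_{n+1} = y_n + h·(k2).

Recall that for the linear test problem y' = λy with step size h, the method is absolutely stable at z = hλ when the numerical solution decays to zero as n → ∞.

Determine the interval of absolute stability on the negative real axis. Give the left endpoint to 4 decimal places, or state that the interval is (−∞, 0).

Test eqn y'=λy, z=hλ:
  k1=λy_n ⇒ h·k1=z·y_n;  k2=λ(1+2/5z)y_n ⇒ h·k2=z(1+2/5z)y_n
  y_{n+1}/y_n = 1 + z(1+2/5z) = 1 + z + 2/5z²
  Hence R(z) = 1 + z + 2/5z².

Boundary: |R(x)|=1, x<0.
x=-1.18: |R|=0.3770
R=1: x+2/5x²=0 ⇒ x=−5/2=-2.5000; min R=1−1/(4·2/5)=0.3750>−1
Confirm numerically:
  x=-1.686: |R|=0.45104 <1
  x=-1.120: |R|=0.38176 <1
  x=-1.014: |R|=0.39728 <1
  x=-2.923: |R|=1.49457 >1
  x=-2.770: |R|=1.29916 >1
  x=-2.678: |R|=1.19067 >1
So |R|<1 on (-2.5000, 0).

(-2.5000, 0).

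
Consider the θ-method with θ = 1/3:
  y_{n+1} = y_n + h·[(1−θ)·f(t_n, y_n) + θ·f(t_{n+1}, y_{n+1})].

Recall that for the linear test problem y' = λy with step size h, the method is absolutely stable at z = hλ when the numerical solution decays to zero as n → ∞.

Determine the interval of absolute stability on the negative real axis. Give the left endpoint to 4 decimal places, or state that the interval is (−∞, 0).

(-6.0000, 0).

Test eqn y'=λy, z=hλ:
  y_{n+1} = y_n + z·[2/3·y_n + 1/3·y_{n+1}] ⇒ (1 − 1/3z)y_{n+1} = (1 + 2/3z)y_n
  so R(z) = (1 + 2/3z)/(1 − 1/3z).

Need |R(x)|<1, x<0.
x=-1.74: |R|=0.1013
R=−1: 1+2/3x = −1+1/3x ⇒ -1/3x=2 ⇒ x=2/(-1/3)=-6.0000
Confirm numerically:
  x=-4.723: |R|=0.83465 <1
  x=-4.148: |R|=0.74091 <1
  x=-3.912: |R|=0.69792 <1
  x=-3.326: |R|=0.57730 <1
  x=-6.275: |R|=1.02965 >1
  x=-6.078: |R|=1.00859 >1
Interval (-6.0000, 0).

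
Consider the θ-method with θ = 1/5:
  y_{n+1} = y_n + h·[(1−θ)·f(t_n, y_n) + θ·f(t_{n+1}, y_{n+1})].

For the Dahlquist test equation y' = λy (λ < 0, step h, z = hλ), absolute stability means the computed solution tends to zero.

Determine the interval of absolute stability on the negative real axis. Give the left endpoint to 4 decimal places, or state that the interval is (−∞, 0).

(-3.3333, 0).

With y'=λy (z=hλ):
  y_{n+1} = y_n + z·[4/5·y_n + 1/5·y_{n+1}] ⇒ (1 − 1/5z)y_{n+1} = (1 + 4/5z)y_n
  so R(z) = (1 + 4/5z)/(1 − 1/5z).

Find x<0 with |R(x)|<1.
x=-1.53: |R|=0.1715
R=−1: 1+4/5x = −1+1/5x ⇒ -3/5x=2 ⇒ x=2/(-3/5)=-3.3333
Confirm numerically:
  x=-2.959: |R|=0.85890 <1
  x=-2.402: |R|=0.62253 <1
  x=-2.184: |R|=0.52004 <1
  x=-2.090: |R|=0.47391 <1
  x=-3.505: |R|=1.06055 >1
  x=-3.412: |R|=1.02806 >1
Interval (-3.3333, 0).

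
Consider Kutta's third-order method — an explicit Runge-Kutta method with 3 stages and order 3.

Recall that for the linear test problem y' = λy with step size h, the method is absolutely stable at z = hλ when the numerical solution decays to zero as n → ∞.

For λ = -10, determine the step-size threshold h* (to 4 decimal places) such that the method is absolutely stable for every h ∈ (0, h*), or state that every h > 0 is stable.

(-2.5127,0); λ=-10 ⇒ h* = 0.2513.

On y'=λy, z=hλ:
  order 3, 3-stage ⇒ R(z)=1+z+z^2/2+z^3/6
  (e.g. R(-0.61)=0.53822, |R|=0.53822)

Boundary: |R(x)|=1, x<0.
x=-0.61: |R|=0.5382
|R(-2.49)|=0.9630 |R(-1.3)|=0.1788 |R(-0.82)|=0.4243
Bisect:
  x_lo=-3.1098 |R|=2.2867  x_hi=-0.1854 |R|=0.8307
  mid=-1.64761 |R|=0.03574 →hi
  mid=-2.37869 |R|=0.79278 →hi
  mid=-2.74423 |R|=1.42321 →lo
  mid=-2.56146 |R|=1.08191 →lo
  mid=-2.47008 |R|=0.93121 →hi
  mid=-2.51577 |R|=1.00498 →lo
  mid=-2.49292 |R|=0.96770 →hi
  ...
  [-2.51291,-2.51273] ⇒ x*=-2.5127
So |R|<1 on (-2.5127, 0).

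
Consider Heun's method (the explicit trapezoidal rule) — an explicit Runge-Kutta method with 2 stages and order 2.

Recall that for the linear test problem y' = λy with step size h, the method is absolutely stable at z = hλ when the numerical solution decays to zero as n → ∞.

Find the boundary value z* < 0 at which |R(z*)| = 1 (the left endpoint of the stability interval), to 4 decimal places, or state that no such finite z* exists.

With y'=λy (z=hλ):
  order 2, 2-stage ⇒ R(z)=1+z+z^2/2
  (e.g. R(-0.76)=0.52880, |R|=0.52880)

Boundary: |R(x)|=1, x<0.
x=-0.76: |R|=0.5288
|R(-1.98)|=0.9802 |R(-1.36)|=0.5648 |R(-1.04)|=0.5008
Bisect:
  x_lo=-2.6088 |R|=1.7941  x_hi=-0.3976 |R|=0.6814
  mid=-1.50322 |R|=0.62661 →hi
  mid=-2.05601 |R|=1.05758 →lo
  mid=-1.77961 |R|=0.80390 →hi
  mid=-1.91781 |R|=0.92119 →hi
  mid=-1.98691 |R|=0.98700 →hi
  mid=-2.02146 |R|=1.02169 →lo
  mid=-2.00419 |R|=1.00419 →lo
  mid=-1.99555 |R|=0.99556 →hi
  ...
  [-2.00000,-1.99987] ⇒ x*=-2.0000
Stable set (-2.0000, 0).

z* = -2.0000.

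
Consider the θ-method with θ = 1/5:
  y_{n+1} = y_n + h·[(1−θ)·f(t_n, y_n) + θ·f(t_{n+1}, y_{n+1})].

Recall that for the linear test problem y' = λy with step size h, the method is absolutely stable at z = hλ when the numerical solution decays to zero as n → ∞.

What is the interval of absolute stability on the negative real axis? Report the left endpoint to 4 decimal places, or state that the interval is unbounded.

With y'=λy (z=hλ):
  y_{n+1} = y_n + z·[4/5·y_n + 1/5·y_{n+1}] ⇒ (1 − 1/5z)y_{n+1} = (1 + 4/5z)y_n
  so R(z) = (1 + 4/5z)/(1 − 1/5z).

Need |R(x)|<1, x<0.
x=-1.77: |R|=0.3072
R=−1: 1+4/5x = −1+1/5x ⇒ -3/5x=2 ⇒ x=2/(-3/5)=-3.3333
Confirm numerically:
  x=-3.004: |R|=0.87656 <1
  x=-2.816: |R|=0.80143 <1
  x=-2.403: |R|=0.62299 <1
  x=-1.409: |R|=0.09924 <1
  x=-3.768: |R|=1.14872 >1
  x=-3.430: |R|=1.03440 >1
  x=-3.403: |R|=1.02487 >1
So |R|<1 on (-3.3333, 0).

(-3.3333, 0).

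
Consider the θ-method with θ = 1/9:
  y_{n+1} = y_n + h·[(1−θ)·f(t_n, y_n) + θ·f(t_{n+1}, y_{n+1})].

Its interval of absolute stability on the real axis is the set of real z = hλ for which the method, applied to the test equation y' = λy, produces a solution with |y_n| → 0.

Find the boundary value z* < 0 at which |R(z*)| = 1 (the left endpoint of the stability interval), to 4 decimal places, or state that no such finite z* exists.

left endpoint -2.5714.

Set f=λy, z=hλ:
  y_{n+1} = y_n + z·[8/9·y_n + 1/9·y_{n+1}] ⇒ (1 − 1/9z)y_{n+1} = (1 + 8/9z)y_n
  so R(z) = (1 + 8/9z)/(1 − 1/9z).

Solve |R(x)|<1 on ℝ⁻.
x=-1.24: |R|=0.0898
R=−1: 1+8/9x = −1+1/9x ⇒ -7/9x=2 ⇒ x=2/(-7/9)=-2.5714
Confirm numerically:
  x=-1.909: |R|=0.57494 <1
  x=-1.750: |R|=0.46512 <1
  x=-1.034: |R|=0.07255 <1
  x=-3.165: |R|=1.34155 >1
  x=-2.913: |R|=1.20071 >1
  x=-2.686: |R|=1.06863 >1
So |R|<1 on (-2.5714, 0).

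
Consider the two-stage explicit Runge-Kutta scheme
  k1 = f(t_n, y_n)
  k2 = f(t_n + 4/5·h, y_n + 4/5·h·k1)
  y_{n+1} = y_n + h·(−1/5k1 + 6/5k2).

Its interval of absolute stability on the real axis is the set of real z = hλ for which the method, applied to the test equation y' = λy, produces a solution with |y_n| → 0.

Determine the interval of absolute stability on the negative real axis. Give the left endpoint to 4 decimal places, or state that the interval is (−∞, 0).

Test eqn y'=λy, z=hλ:
  k1=λy_n ⇒ h·k1=z·y_n;  k2=λ(1+4/5z)y_n ⇒ h·k2=z(1+4/5z)y_n
  y_{n+1}/y_n = 1 − 1/5z + 6/5z(1+4/5z) = 1 + z + 24/25z²
  so R(z) = 1 + z + 24/25z².

Need |R(x)|<1, x<0.
x=-0.96: |R|=0.9247
R=1: x+24/25x²=0 ⇒ x=−25/24=-1.0417; min R=1−1/(4·24/25)=0.7396>−1
Confirm numerically:
  x=-0.755: |R|=0.79222 <1
  x=-0.704: |R|=0.77179 <1
  x=-0.698: |R|=0.76972 <1
  x=-1.298: |R|=1.31941 >1
  x=-1.292: |R|=1.31049 >1
  x=-1.289: |R|=1.30606 >1
So |R|<1 on (-1.0417, 0).

(-1.0417, 0).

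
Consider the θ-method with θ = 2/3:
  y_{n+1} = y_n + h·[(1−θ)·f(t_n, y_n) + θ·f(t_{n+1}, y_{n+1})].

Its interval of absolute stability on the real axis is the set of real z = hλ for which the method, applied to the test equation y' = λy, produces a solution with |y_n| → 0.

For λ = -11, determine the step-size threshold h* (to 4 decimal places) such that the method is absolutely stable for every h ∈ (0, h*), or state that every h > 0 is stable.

With y'=λy (z=hλ):
  y_{n+1} = y_n + z·[1/3·y_n + 2/3·y_{n+1}] ⇒ (1 − 2/3z)y_{n+1} = (1 + 1/3z)y_n
  R(z) = (1 + 1/3z)/(1 − 2/3z).

Need |R(x)|<1, x<0.
x=-1.52: |R|=0.2450
x=-2: |R|=0.1429
x=-10: |R|=0.3043
x=-100: |R|=0.4778
θ=2/3≥1/2 ⇒ |1+1/3x|<|1−2/3x| ∀x<0 ⇒ stable on all of ℝ⁻.

interval (−∞, 0). Any h>0 works for λ=-11.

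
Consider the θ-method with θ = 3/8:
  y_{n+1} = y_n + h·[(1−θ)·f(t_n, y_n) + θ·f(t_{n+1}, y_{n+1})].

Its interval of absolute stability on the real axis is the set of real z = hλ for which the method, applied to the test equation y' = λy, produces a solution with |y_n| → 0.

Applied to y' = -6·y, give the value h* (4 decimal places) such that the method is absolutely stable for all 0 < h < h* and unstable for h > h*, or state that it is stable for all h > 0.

Test eqn y'=λy, z=hλ:
  y_{n+1} = y_n + z·[5/8·y_n + 3/8·y_{n+1}] ⇒ (1 − 3/8z)y_{n+1} = (1 + 5/8z)y_n
  Hence R(z) = (1 + 5/8z)/(1 − 3/8z).

Need |R(x)|<1, x<0.
x=-1.3: |R|=0.1261
R=−1: 1+5/8x = −1+3/8x ⇒ -1/4x=2 ⇒ x=2/(-1/4)=-8.0000
Confirm numerically:
  x=-7.754: |R|=0.98426 <1
  x=-7.521: |R|=0.96865 <1
  x=-6.479: |R|=0.88913 <1
  x=-3.619: |R|=0.53534 <1
  x=-8.239: |R|=1.01461 >1
  x=-8.101: |R|=1.00625 >1
Interval (-8.0000, 0).

(-8.0000,0); λ=-6 ⇒ h* = (8)/6 = 1.3333.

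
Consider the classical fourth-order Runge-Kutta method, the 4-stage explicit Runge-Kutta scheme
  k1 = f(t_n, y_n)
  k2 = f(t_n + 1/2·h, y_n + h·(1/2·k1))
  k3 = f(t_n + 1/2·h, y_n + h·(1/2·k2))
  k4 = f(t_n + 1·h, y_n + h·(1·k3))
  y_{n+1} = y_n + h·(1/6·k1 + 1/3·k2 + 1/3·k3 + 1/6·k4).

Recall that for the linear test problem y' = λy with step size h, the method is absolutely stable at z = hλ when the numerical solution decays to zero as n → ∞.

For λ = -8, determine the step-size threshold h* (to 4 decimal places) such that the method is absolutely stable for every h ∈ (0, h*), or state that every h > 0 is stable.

(-2.7853,0); λ=-8 ⇒ h* = 0.3482.

Set f=λy, z=hλ:
  order 4, 4-stage ⇒ R(z)=1+z+z^2/2+z^3/6+z^4/24
  (e.g. R(-0.31)=0.73347, |R|=0.73347)

Boundary: |R(x)|=1, x<0.
x=-0.31: |R|=0.7335
|R(-1.69)|=0.2735 |R(-1.34)|=0.2911 |R(-1.28)|=0.3015
Bisect:
  x_lo=-3.1670 |R|=1.7454  x_hi=-0.2950 |R|=0.7446
  mid=-1.73098 |R|=0.27682 →hi
  mid=-2.44897 |R|=0.60055 →hi
  mid=-2.80797 |R|=1.03472 →lo
  mid=-2.62847 |R|=0.78818 →hi
  mid=-2.71822 |R|=0.90349 →hi
  mid=-2.76309 |R|=0.96704 →hi
  mid=-2.78553 |R|=1.00035 →lo
  mid=-2.77431 |R|=0.98357 →hi
  mid=-2.77992 |R|=0.99193 →hi
  ...
  [-2.78535,-2.78518] ⇒ x*=-2.7853
Interval (-2.7853, 0).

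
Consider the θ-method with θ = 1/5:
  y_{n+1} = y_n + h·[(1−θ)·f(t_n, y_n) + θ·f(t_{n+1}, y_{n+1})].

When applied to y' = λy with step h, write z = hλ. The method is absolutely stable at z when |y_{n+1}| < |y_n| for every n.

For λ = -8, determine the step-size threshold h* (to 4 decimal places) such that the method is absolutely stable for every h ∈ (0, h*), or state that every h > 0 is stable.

(-3.3333,0); λ=-8 ⇒ h* = (10/3)/8 = 0.4167.

With y'=λy (z=hλ):
  y_{n+1} = y_n + z·[4/5·y_n + 1/5·y_{n+1}] ⇒ (1 − 1/5z)y_{n+1} = (1 + 4/5z)y_n
  R(z) = (1 + 4/5z)/(1 − 1/5z).

Boundary: |R(x)|=1, x<0.
x=-0.55: |R|=0.5045
R=−1: 1+4/5x = −1+1/5x ⇒ -3/5x=2 ⇒ x=2/(-3/5)=-3.3333
Confirm numerically:
  x=-3.223: |R|=0.95975 <1
  x=-2.941: |R|=0.85178 <1
  x=-2.387: |R|=0.61568 <1
  x=-3.567: |R|=1.08183 >1
  x=-3.378: |R|=1.01599 >1
Interval (-3.3333, 0).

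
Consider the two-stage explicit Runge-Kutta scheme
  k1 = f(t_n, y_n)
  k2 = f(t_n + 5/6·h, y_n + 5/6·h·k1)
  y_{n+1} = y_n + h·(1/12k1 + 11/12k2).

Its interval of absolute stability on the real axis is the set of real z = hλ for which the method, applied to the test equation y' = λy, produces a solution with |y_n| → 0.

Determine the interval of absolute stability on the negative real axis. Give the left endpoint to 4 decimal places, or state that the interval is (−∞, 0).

z∈(-1.3091,0).

With y'=λy (z=hλ):
  k1=λy_n ⇒ h·k1=z·y_n;  k2=λ(1+5/6z)y_n ⇒ h·k2=z(1+5/6z)y_n
  y_{n+1}/y_n = 1 + 1/12z + 11/12z(1+5/6z) = 1 + z + 55/72z²
  R(z) = 1 + z + 55/72z².

Solve |R(x)|<1 on ℝ⁻.
x=-0.98: |R|=0.7536
R=1: x+55/72x²=0 ⇒ x=−72/55=-1.3091; min R=1−1/(4·55/72)=0.6727>−1
Confirm numerically:
  x=-1.142: |R|=0.85424 <1
  x=-0.925: |R|=0.72860 <1
  x=-0.857: |R|=0.70404 <1
  x=-0.575: |R|=0.67756 <1
  x=-1.893: |R|=1.84436 >1
  x=-1.594: |R|=1.34692 >1
Stable set (-1.3091, 0).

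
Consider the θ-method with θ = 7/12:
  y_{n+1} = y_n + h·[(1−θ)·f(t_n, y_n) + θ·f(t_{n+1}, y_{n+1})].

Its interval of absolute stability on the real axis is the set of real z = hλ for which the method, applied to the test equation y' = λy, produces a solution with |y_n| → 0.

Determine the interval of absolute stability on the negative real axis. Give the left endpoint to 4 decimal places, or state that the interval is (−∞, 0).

(−∞, 0) — no finite endpoint.

On y'=λy, z=hλ:
  y_{n+1} = y_n + z·[5/12·y_n + 7/12·y_{n+1}] ⇒ (1 − 7/12z)y_{n+1} = (1 + 5/12z)y_n
  ⇒ R(z) = (1 + 5/12z)/(1 − 7/12z).

Need |R(x)|<1, x<0.
x=-0.72: |R|=0.4930
x=-2: |R|=0.0769
x=-10: |R|=0.4634
x=-100: |R|=0.6854
θ=7/12≥1/2 ⇒ |1+5/12x|<|1−7/12x| ∀x<0 ⇒ stable on all of ℝ⁻.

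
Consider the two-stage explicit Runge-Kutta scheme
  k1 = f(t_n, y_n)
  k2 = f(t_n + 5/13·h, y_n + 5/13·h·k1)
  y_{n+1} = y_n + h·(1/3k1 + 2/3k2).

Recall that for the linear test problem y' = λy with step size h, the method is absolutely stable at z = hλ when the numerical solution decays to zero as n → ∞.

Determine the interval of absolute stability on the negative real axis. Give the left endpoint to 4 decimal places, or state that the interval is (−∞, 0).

z∈(-3.9000,0).

Set f=λy, z=hλ:
  k1=λy_n ⇒ h·k1=z·y_n;  k2=λ(1+5/13z)y_n ⇒ h·k2=z(1+5/13z)y_n
  y_{n+1}/y_n = 1 + 1/3z + 2/3z(1+5/13z) = 1 + z + 10/39z²
  R(z) = 1 + z + 10/39z².

Boundary: |R(x)|=1, x<0.
x=-1.02: |R|=0.2468
R=1: x+10/39x²=0 ⇒ x=−39/10=-3.9000; min R=1−1/(4·10/39)=0.0250>−1
Confirm numerically:
  x=-3.274: |R|=0.47448 <1
  x=-3.069: |R|=0.34607 <1
  x=-1.926: |R|=0.02515 <1
  x=-1.831: |R|=0.02863 <1
  x=-4.162: |R|=1.27960 >1
  x=-3.967: |R|=1.06815 >1
So |R|<1 on (-3.9000, 0).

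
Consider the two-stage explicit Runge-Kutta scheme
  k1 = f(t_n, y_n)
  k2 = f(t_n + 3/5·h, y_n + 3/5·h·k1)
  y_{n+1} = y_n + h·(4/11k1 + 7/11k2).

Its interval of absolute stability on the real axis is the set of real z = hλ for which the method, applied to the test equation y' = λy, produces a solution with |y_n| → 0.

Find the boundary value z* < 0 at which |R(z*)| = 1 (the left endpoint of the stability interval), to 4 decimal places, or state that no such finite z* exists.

z* = -2.6190.

On y'=λy, z=hλ:
  k1=λy_n ⇒ h·k1=z·y_n;  k2=λ(1+3/5z)y_n ⇒ h·k2=z(1+3/5z)y_n
  y_{n+1}/y_n = 1 + 4/11z + 7/11z(1+3/5z) = 1 + z + 21/55z²
  Hence R(z) = 1 + z + 21/55z².

Boundary: |R(x)|=1, x<0.
x=-0.65: |R|=0.5113
R=1: x+21/55x²=0 ⇒ x=−55/21=-2.6190; min R=1−1/(4·21/55)=0.3452>−1
Confirm numerically:
  x=-1.892: |R|=0.47478 <1
  x=-1.480: |R|=0.35633 <1
  x=-1.116: |R|=0.35954 <1
  x=-2.982: |R|=1.41325 >1
  x=-2.716: |R|=1.10054 >1
Interval (-2.6190, 0).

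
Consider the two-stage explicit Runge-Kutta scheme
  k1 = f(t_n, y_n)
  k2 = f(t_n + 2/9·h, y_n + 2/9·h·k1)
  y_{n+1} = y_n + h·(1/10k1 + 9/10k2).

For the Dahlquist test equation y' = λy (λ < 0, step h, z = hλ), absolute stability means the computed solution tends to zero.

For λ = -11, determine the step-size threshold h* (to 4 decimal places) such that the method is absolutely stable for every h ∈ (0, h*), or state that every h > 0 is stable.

Set f=λy, z=hλ:
  k1=λy_n ⇒ h·k1=z·y_n;  k2=λ(1+2/9z)y_n ⇒ h·k2=z(1+2/9z)y_n
  y_{n+1}/y_n = 1 + 1/10z + 9/10z(1+2/9z) = 1 + z + 1/5z²
  R(z) = 1 + z + 1/5z².

Find x<0 with |R(x)|<1.
x=-0.67: |R|=0.4198
R=1: x+1/5x²=0 ⇒ x=−5=-5.0000; min R=1−1/(4·1/5)=-0.2500>−1
Confirm numerically:
  x=-4.735: |R|=0.74905 <1
  x=-3.538: |R|=0.03451 <1
  x=-2.852: |R|=0.22522 <1
  x=-2.151: |R|=0.22564 <1
  x=-5.482: |R|=1.52846 >1
  x=-5.159: |R|=1.16406 >1
So |R|<1 on (-5.0000, 0).

(-5.0000,0); λ=-11 ⇒ h* = (5)/11 = 0.4545.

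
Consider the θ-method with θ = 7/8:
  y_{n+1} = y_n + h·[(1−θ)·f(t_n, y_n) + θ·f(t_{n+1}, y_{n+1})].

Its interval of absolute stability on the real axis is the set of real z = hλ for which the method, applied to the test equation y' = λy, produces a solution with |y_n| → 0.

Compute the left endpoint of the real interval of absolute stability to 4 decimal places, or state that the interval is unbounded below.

unbounded; (−∞, 0).

On y'=λy, z=hλ:
  y_{n+1} = y_n + z·[1/8·y_n + 7/8·y_{n+1}] ⇒ (1 − 7/8z)y_{n+1} = (1 + 1/8z)y_n
  R(z) = (1 + 1/8z)/(1 − 7/8z).

Find x<0 with |R(x)|<1.
x=-1.36: |R|=0.3790
x=-2: |R|=0.2727
x=-10: |R|=0.0256
x=-100: |R|=0.1299
θ=7/8≥1/2 ⇒ |1+1/8x|<|1−7/8x| ∀x<0 ⇒ interval (−∞,0).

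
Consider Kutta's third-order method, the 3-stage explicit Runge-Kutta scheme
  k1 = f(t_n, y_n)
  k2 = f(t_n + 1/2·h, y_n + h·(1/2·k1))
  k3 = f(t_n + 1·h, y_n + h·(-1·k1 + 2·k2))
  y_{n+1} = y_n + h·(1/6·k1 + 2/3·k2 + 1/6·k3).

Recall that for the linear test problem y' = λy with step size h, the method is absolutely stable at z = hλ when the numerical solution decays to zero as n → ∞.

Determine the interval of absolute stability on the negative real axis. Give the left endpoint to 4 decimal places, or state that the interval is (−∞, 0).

z∈(-2.5127,0).

On y'=λy, z=hλ:
  order 3, 3-stage ⇒ R(z)=1+z+z^2/2+z^3/6
  (e.g. R(-0.48)=0.61677, |R|=0.61677)

Find x<0 with |R(x)|<1.
x=-0.48: |R|=0.6168
|R(-1.54)|=0.0371 |R(-1.26)|=0.2004 |R(-0.68)|=0.4988
Bisect:
  x_lo=-3.3094 |R|=2.8742  x_hi=-0.3926 |R|=0.6744
  mid=-1.85101 |R|=0.19489 →hi
  mid=-2.58021 |R|=1.11442 →lo
  mid=-2.21561 |R|=0.57386 →hi
  mid=-2.39791 |R|=0.82091 →hi
  mid=-2.48906 |R|=0.96148 →hi
  mid=-2.53464 |R|=1.03636 →lo
  mid=-2.51185 |R|=0.99853 →hi
  mid=-2.52324 |R|=1.01734 →lo
  mid=-2.51755 |R|=1.00791 →lo
  ...
  [-2.51292,-2.51274] ⇒ x*=-2.5127
So |R|<1 on (-2.5127, 0).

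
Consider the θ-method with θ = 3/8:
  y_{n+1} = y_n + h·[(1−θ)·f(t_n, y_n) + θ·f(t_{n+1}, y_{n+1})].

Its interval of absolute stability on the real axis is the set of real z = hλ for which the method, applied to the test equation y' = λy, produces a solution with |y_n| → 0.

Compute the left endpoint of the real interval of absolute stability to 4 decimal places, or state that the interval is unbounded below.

z* = -8.0000.

With y'=λy (z=hλ):
  y_{n+1} = y_n + z·[5/8·y_n + 3/8·y_{n+1}] ⇒ (1 − 3/8z)y_{n+1} = (1 + 5/8z)y_n
  ⇒ R(z) = (1 + 5/8z)/(1 − 3/8z).

Need |R(x)|<1, x<0.
x=-1.41: |R|=0.0777
R=−1: 1+5/8x = −1+3/8x ⇒ -1/4x=2 ⇒ x=2/(-1/4)=-8.0000
Confirm numerically:
  x=-6.658: |R|=0.90405 <1
  x=-6.634: |R|=0.90209 <1
  x=-6.479: |R|=0.88913 <1
  x=-6.383: |R|=0.88088 <1
  x=-8.231: |R|=1.01413 >1
  x=-8.188: |R|=1.01155 >1
Interval (-8.0000, 0).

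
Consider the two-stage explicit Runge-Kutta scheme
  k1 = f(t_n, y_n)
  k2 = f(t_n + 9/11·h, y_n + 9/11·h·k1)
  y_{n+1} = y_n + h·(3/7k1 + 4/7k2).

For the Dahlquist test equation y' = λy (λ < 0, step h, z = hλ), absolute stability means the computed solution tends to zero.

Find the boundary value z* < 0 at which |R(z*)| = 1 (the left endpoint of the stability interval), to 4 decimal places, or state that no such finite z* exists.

On y'=λy, z=hλ:
  k1=λy_n ⇒ h·k1=z·y_n;  k2=λ(1+9/11z)y_n ⇒ h·k2=z(1+9/11z)y_n
  y_{n+1}/y_n = 1 + 3/7z + 4/7z(1+9/11z) = 1 + z + 36/77z²
  R(z) = 1 + z + 36/77z².

Solve |R(x)|<1 on ℝ⁻.
x=-1.28: |R|=0.4860
R=1: x+36/77x²=0 ⇒ x=−77/36=-2.1389; min R=1−1/(4·36/77)=0.4653>−1
Confirm numerically:
  x=-1.980: |R|=0.85291 <1
  x=-1.902: |R|=0.78935 <1
  x=-1.719: |R|=0.66254 <1
  x=-1.179: |R|=0.47089 <1
  x=-2.280: |R|=1.15042 >1
  x=-2.190: |R|=1.05233 >1
So |R|<1 on (-2.1389, 0).

left endpoint -2.1389.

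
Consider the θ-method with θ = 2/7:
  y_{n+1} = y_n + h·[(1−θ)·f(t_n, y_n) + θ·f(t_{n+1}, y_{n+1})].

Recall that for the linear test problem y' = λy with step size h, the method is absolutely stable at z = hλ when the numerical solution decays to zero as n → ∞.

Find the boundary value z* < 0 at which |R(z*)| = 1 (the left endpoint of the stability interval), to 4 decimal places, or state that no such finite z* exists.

With y'=λy (z=hλ):
  y_{n+1} = y_n + z·[5/7·y_n + 2/7·y_{n+1}] ⇒ (1 − 2/7z)y_{n+1} = (1 + 5/7z)y_n
  Hence R(z) = (1 + 5/7z)/(1 − 2/7z).

Boundary: |R(x)|=1, x<0.
x=-1.03: |R|=0.2042
R=−1: 1+5/7x = −1+2/7x ⇒ -3/7x=2 ⇒ x=2/(-3/7)=-4.6667
Confirm numerically:
  x=-4.081: |R|=0.88412 <1
  x=-3.007: |R|=0.61741 <1
  x=-2.435: |R|=0.43597 <1
  x=-2.105: |R|=0.31445 <1
  x=-5.199: |R|=1.09179 >1
  x=-5.143: |R|=1.08267 >1
  x=-4.856: |R|=1.03399 >1
So |R|<1 on (-4.6667, 0).

left endpoint -4.6667.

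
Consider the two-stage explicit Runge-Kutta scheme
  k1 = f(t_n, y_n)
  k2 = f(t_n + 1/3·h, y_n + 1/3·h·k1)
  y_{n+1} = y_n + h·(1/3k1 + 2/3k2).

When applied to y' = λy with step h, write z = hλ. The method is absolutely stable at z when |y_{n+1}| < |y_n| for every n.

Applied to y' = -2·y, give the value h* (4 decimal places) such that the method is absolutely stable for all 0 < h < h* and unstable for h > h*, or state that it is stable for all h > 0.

(-4.5000,0); λ=-2 ⇒ h* = (9/2)/2 = 2.2500.

On y'=λy, z=hλ:
  k1=λy_n ⇒ h·k1=z·y_n;  k2=λ(1+1/3z)y_n ⇒ h·k2=z(1+1/3z)y_n
  y_{n+1}/y_n = 1 + 1/3z + 2/3z(1+1/3z) = 1 + z + 2/9z²
  R(z) = 1 + z + 2/9z².

Solve |R(x)|<1 on ℝ⁻.
x=-1.05: |R|=0.1950
R=1: x+2/9x²=0 ⇒ x=−9/2=-4.5000; min R=1−1/(4·2/9)=-0.1250>−1
Confirm numerically:
  x=-3.106: |R|=0.03783 <1
  x=-2.579: |R|=0.10095 <1
  x=-2.207: |R|=0.12459 <1
  x=-2.066: |R|=0.11748 <1
  x=-4.972: |R|=1.52151 >1
  x=-4.841: |R|=1.36684 >1
  x=-4.787: |R|=1.30530 >1
So |R|<1 on (-4.5000, 0).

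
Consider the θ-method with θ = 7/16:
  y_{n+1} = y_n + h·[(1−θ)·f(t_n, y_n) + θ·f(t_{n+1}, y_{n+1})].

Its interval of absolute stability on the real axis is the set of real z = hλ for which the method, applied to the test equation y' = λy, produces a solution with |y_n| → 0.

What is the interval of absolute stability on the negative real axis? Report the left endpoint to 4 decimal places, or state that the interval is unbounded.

On y'=λy, z=hλ:
  y_{n+1} = y_n + z·[9/16·y_n + 7/16·y_{n+1}] ⇒ (1 − 7/16z)y_{n+1} = (1 + 9/16z)y_n
  Hence R(z) = (1 + 9/16z)/(1 − 7/16z).

Need |R(x)|<1, x<0.
x=-0.59: |R|=0.5310
R=−1: 1+9/16x = −1+7/16x ⇒ -1/8x=2 ⇒ x=2/(-1/8)=-16.0000
Confirm numerically:
  x=-14.637: |R|=0.97699 <1
  x=-9.219: |R|=0.83160 <1
  x=-7.105: |R|=0.72937 <1
  x=-16.517: |R|=1.00786 >1
  x=-16.400: |R|=1.00612 >1
Stable set (-16.0000, 0).

z∈(-16.0000,0).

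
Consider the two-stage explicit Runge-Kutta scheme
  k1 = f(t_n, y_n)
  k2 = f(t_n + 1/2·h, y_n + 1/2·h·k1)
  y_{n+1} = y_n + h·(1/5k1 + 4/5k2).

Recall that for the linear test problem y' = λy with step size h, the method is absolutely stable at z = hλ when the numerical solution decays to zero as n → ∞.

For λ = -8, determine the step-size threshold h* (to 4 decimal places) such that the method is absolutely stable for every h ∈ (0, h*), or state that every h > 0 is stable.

Set f=λy, z=hλ:
  k1=λy_n ⇒ h·k1=z·y_n;  k2=λ(1+1/2z)y_n ⇒ h·k2=z(1+1/2z)y_n
  y_{n+1}/y_n = 1 + 1/5z + 4/5z(1+1/2z) = 1 + z + 2/5z²
  so R(z) = 1 + z + 2/5z².

Boundary: |R(x)|=1, x<0.
x=-1.7: |R|=0.4560
R=1: x+2/5x²=0 ⇒ x=−5/2=-2.5000; min R=1−1/(4·2/5)=0.3750>−1
Confirm numerically:
  x=-2.391: |R|=0.89575 <1
  x=-2.334: |R|=0.84502 <1
  x=-2.168: |R|=0.71209 <1
  x=-1.960: |R|=0.57664 <1
  x=-3.039: |R|=1.65521 >1
  x=-2.896: |R|=1.45873 >1
So |R|<1 on (-2.5000, 0).

(-2.5000,0); λ=-8 ⇒ h* = (5/2)/8 = 0.3125.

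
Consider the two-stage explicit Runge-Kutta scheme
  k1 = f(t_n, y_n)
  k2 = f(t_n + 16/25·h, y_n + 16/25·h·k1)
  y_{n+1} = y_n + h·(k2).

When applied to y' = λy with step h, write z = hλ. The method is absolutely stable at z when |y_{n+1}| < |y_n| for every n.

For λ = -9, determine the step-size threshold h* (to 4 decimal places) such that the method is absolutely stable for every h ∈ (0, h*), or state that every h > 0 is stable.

Set f=λy, z=hλ:
  k1=λy_n ⇒ h·k1=z·y_n;  k2=λ(1+16/25z)y_n ⇒ h·k2=z(1+16/25z)y_n
  y_{n+1}/y_n = 1 + z(1+16/25z) = 1 + z + 16/25z²
  R(z) = 1 + z + 16/25z².

Need |R(x)|<1, x<0.
x=-1.69: |R|=1.1379
R=1: x+16/25x²=0 ⇒ x=−25/16=-1.5625; min R=1−1/(4·16/25)=0.6094>−1
Confirm numerically:
  x=-1.092: |R|=0.67118 <1
  x=-1.090: |R|=0.67038 <1
  x=-0.651: |R|=0.62023 <1
  x=-2.146: |R|=1.80140 >1
  x=-1.934: |R|=1.45983 >1
  x=-1.900: |R|=1.41040 >1
Stable set (-1.5625, 0).

(-1.5625,0); λ=-9 ⇒ h* = (25/16)/9 = 0.1736.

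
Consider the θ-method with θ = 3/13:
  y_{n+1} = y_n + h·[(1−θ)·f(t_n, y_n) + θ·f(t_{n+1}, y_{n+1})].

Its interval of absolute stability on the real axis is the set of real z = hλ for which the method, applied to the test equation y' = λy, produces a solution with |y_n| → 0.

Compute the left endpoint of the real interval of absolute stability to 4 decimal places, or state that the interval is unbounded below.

left endpoint -3.7143.

On y'=λy, z=hλ:
  y_{n+1} = y_n + z·[10/13·y_n + 3/13·y_{n+1}] ⇒ (1 − 3/13z)y_{n+1} = (1 + 10/13z)y_n
  so R(z) = (1 + 10/13z)/(1 − 3/13z).

Solve |R(x)|<1 on ℝ⁻.
x=-1.74: |R|=0.2415
R=−1: 1+10/13x = −1+3/13x ⇒ -7/13x=2 ⇒ x=2/(-7/13)=-3.7143
Confirm numerically:
  x=-3.345: |R|=0.88778 <1
  x=-2.538: |R|=0.60056 <1
  x=-2.210: |R|=0.46358 <1
  x=-2.087: |R|=0.40860 <1
  x=-4.154: |R|=1.12089 >1
  x=-4.012: |R|=1.08324 >1
  x=-3.798: |R|=1.02402 >1
So |R|<1 on (-3.7143, 0).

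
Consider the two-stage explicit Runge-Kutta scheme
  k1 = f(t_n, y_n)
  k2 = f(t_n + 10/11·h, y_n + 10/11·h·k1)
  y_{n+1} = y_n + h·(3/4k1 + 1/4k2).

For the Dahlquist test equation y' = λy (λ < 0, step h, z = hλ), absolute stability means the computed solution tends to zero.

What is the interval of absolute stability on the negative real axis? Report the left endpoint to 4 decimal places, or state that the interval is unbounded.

(-4.4000, 0).

On y'=λy, z=hλ:
  k1=λy_n ⇒ h·k1=z·y_n;  k2=λ(1+10/11z)y_n ⇒ h·k2=z(1+10/11z)y_n
  y_{n+1}/y_n = 1 + 3/4z + 1/4z(1+10/11z) = 1 + z + 5/22z²
  so R(z) = 1 + z + 5/22z².

Solve |R(x)|<1 on ℝ⁻.
x=-1.52: |R|=0.0051
R=1: x+5/22x²=0 ⇒ x=−22/5=-4.4000; min R=1−1/(4·5/22)=-0.1000>−1
Confirm numerically:
  x=-2.876: |R|=0.00386 <1
  x=-2.725: |R|=0.03736 <1
  x=-2.502: |R|=0.07927 <1
  x=-2.362: |R|=0.09404 <1
  x=-4.884: |R|=1.53724 >1
  x=-4.716: |R|=1.33869 >1
So |R|<1 on (-4.4000, 0).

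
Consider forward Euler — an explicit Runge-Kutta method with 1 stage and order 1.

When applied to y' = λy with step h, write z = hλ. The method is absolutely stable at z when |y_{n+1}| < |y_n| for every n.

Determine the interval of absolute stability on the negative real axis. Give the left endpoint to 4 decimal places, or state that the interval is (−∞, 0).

z∈(-2.0000,0).

Set f=λy, z=hλ:
  order 1, 1-stage ⇒ R(z)=1+z
  (e.g. R(-0.86)=0.14000, |R|=0.14000)

Find x<0 with |R(x)|<1.
x=-0.86: |R|=0.1400
|R(-1.25)|=0.2500 |R(-1.08)|=0.0800 |R(-0.66)|=0.3400
Bisect:
  x_lo=-2.4063 |R|=1.4063  x_hi=-0.2774 |R|=0.7226
  mid=-1.34183 |R|=0.34183 →hi
  mid=-1.87406 |R|=0.87406 →hi
  mid=-2.14018 |R|=1.14018 →lo
  mid=-2.00712 |R|=1.00712 →lo
  mid=-1.94059 |R|=0.94059 →hi
  mid=-1.97386 |R|=0.97386 →hi
  mid=-1.99049 |R|=0.99049 →hi
  mid=-1.99880 |R|=0.99880 →hi
  mid=-2.00296 |R|=1.00296 →lo
  mid=-2.00088 |R|=1.00088 →lo
  ...
  [-2.00010,-1.99997] ⇒ x*=-2.0000
So |R|<1 on (-2.0000, 0).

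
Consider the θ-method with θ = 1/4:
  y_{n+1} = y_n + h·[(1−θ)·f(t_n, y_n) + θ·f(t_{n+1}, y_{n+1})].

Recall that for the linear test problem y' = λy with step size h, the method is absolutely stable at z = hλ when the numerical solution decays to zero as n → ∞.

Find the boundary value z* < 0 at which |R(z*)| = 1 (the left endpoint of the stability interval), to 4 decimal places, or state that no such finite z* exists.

z* = -4.0000.

With y'=λy (z=hλ):
  y_{n+1} = y_n + z·[3/4·y_n + 1/4·y_{n+1}] ⇒ (1 − 1/4z)y_{n+1} = (1 + 3/4z)y_n
  ⇒ R(z) = (1 + 3/4z)/(1 − 1/4z).

Find x<0 with |R(x)|<1.
x=-1.16: |R|=0.1008
R=−1: 1+3/4x = −1+1/4x ⇒ -1/2x=2 ⇒ x=2/(-1/2)=-4.0000
Confirm numerically:
  x=-3.960: |R|=0.98995 <1
  x=-2.906: |R|=0.68317 <1
  x=-2.145: |R|=0.39626 <1
  x=-4.576: |R|=1.13433 >1
  x=-4.106: |R|=1.02615 >1
  x=-4.064: |R|=1.01587 >1
So |R|<1 on (-4.0000, 0).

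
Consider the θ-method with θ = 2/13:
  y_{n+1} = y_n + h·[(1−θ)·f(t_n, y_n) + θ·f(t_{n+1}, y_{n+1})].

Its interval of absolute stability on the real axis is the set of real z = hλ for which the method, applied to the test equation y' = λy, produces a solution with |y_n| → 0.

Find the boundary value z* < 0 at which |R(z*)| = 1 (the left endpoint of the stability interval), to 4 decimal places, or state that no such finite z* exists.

left endpoint -2.8889.

On y'=λy, z=hλ:
  y_{n+1} = y_n + z·[11/13·y_n + 2/13·y_{n+1}] ⇒ (1 − 2/13z)y_{n+1} = (1 + 11/13z)y_n
  Hence R(z) = (1 + 11/13z)/(1 − 2/13z).

Boundary: |R(x)|=1, x<0.
x=-0.95: |R|=0.1711
R=−1: 1+11/13x = −1+2/13x ⇒ -9/13x=2 ⇒ x=2/(-9/13)=-2.8889
Confirm numerically:
  x=-2.479: |R|=0.79458 <1
  x=-2.369: |R|=0.73622 <1
  x=-2.158: |R|=0.62012 <1
  x=-1.991: |R|=0.52414 <1
  x=-3.376: |R|=1.22195 >1
  x=-3.278: |R|=1.17908 >1
So |R|<1 on (-2.8889, 0).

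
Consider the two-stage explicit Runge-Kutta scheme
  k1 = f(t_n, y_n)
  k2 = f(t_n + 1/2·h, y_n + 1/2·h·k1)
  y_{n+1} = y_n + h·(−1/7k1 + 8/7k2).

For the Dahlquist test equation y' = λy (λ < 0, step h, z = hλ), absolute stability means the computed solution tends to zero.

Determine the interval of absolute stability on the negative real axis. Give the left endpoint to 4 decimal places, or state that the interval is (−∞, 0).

Set f=λy, z=hλ:
  k1=λy_n ⇒ h·k1=z·y_n;  k2=λ(1+1/2z)y_n ⇒ h·k2=z(1+1/2z)y_n
  y_{n+1}/y_n = 1 − 1/7z + 8/7z(1+1/2z) = 1 + z + 4/7z²
  R(z) = 1 + z + 4/7z².

Need |R(x)|<1, x<0.
x=-0.66: |R|=0.5889
R=1: x+4/7x²=0 ⇒ x=−7/4=-1.7500; min R=1−1/(4·4/7)=0.5625>−1
Confirm numerically:
  x=-1.609: |R|=0.87036 <1
  x=-1.447: |R|=0.74946 <1
  x=-1.356: |R|=0.69471 <1
  x=-0.743: |R|=0.57246 <1
  x=-2.150: |R|=1.49143 >1
  x=-2.087: |R|=1.40190 >1
So |R|<1 on (-1.7500, 0).

(-1.7500, 0).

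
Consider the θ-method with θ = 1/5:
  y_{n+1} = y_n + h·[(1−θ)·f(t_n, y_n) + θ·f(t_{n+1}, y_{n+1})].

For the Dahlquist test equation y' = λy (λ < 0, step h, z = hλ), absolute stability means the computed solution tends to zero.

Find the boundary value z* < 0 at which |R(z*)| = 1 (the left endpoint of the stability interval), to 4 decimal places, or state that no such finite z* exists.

left endpoint -3.3333.

On y'=λy, z=hλ:
  y_{n+1} = y_n + z·[4/5·y_n + 1/5·y_{n+1}] ⇒ (1 − 1/5z)y_{n+1} = (1 + 4/5z)y_n
  Hence R(z) = (1 + 4/5z)/(1 − 1/5z).

Solve |R(x)|<1 on ℝ⁻.
x=-1.74: |R|=0.2908
R=−1: 1+4/5x = −1+1/5x ⇒ -3/5x=2 ⇒ x=2/(-3/5)=-3.3333
Confirm numerically:
  x=-3.236: |R|=0.96455 <1
  x=-3.213: |R|=0.95605 <1
  x=-2.506: |R|=0.66933 <1
  x=-3.838: |R|=1.17131 >1
  x=-3.532: |R|=1.06985 >1
So |R|<1 on (-3.3333, 0).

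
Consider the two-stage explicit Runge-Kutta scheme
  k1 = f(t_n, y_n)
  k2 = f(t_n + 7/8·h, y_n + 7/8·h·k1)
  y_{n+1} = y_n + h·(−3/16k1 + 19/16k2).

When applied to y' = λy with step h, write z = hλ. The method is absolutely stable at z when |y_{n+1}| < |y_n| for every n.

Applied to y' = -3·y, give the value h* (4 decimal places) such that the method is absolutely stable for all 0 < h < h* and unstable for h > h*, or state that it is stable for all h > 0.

(-0.9624,0); λ=-3 ⇒ h* = (128/133)/3 = 0.3208.

On y'=λy, z=hλ:
  k1=λy_n ⇒ h·k1=z·y_n;  k2=λ(1+7/8z)y_n ⇒ h·k2=z(1+7/8z)y_n
  y_{n+1}/y_n = 1 − 3/16z + 19/16z(1+7/8z) = 1 + z + 133/128z²
  R(z) = 1 + z + 133/128z².

Boundary: |R(x)|=1, x<0.
x=-0.47: |R|=0.7595
R=1: x+133/128x²=0 ⇒ x=−128/133=-0.9624; min R=1−1/(4·133/128)=0.7594>−1
Confirm numerically:
  x=-0.815: |R|=0.87517 <1
  x=-0.752: |R|=0.83559 <1
  x=-0.728: |R|=0.82269 <1
  x=-0.610: |R|=0.77664 <1
  x=-1.529: |R|=1.90016 >1
  x=-1.418: |R|=1.67127 >1
  x=-1.183: |R|=1.27116 >1
Stable set (-0.9624, 0).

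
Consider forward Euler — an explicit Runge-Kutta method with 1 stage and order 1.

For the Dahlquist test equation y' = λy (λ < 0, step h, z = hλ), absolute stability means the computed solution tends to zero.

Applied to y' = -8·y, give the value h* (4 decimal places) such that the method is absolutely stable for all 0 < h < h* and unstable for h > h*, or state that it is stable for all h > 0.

(-2.0000,0); λ=-8 ⇒ h* = 0.2500.

Set f=λy, z=hλ:
  order 1, 1-stage ⇒ R(z)=1+z
  (e.g. R(-1.08)=-0.08000, |R|=0.08000)

Boundary: |R(x)|=1, x<0.
x=-1.08: |R|=0.0800
|R(-2.23)|=1.2300 |R(-1.57)|=0.5700 |R(-1.26)|=0.2600
Bisect:
  x_lo=-2.7716 |R|=1.7716  x_hi=-0.0796 |R|=0.9204
  mid=-1.42559 |R|=0.42559 →hi
  mid=-2.09860 |R|=1.09860 →lo
  mid=-1.76209 |R|=0.76209 →hi
  mid=-1.93035 |R|=0.93035 →hi
  mid=-2.01447 |R|=1.01447 →lo
  mid=-1.97241 |R|=0.97241 →hi
  mid=-1.99344 |R|=0.99344 →hi
  ...
  [-2.00001,-1.99985] ⇒ x*=-2.0000
So |R|<1 on (-2.0000, 0).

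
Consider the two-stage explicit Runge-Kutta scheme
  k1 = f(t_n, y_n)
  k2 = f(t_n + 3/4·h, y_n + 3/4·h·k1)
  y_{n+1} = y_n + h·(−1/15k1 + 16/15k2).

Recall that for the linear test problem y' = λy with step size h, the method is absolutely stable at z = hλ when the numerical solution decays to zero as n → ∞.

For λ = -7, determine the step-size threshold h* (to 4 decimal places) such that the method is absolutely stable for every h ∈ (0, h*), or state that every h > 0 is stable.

(-1.2500,0); λ=-7 ⇒ h* = (5/4)/7 = 0.1786.

Set f=λy, z=hλ:
  k1=λy_n ⇒ h·k1=z·y_n;  k2=λ(1+3/4z)y_n ⇒ h·k2=z(1+3/4z)y_n
  y_{n+1}/y_n = 1 − 1/15z + 16/15z(1+3/4z) = 1 + z + 4/5z²
  Hence R(z) = 1 + z + 4/5z².

Solve |R(x)|<1 on ℝ⁻.
x=-1.47: |R|=1.2587
R=1: x+4/5x²=0 ⇒ x=−5/4=-1.2500; min R=1−1/(4·4/5)=0.6875>−1
Confirm numerically:
  x=-1.035: |R|=0.82198 <1
  x=-0.609: |R|=0.68770 <1
  x=-0.559: |R|=0.69098 <1
  x=-1.524: |R|=1.33406 >1
  x=-1.470: |R|=1.25872 >1
Interval (-1.2500, 0).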